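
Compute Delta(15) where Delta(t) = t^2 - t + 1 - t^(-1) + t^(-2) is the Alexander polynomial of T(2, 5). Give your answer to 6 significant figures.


Substituting t = 15 into Delta(t) = t^2 - t + 1 - t^(-1) + t^(-2):
Term values: (225) + (-15) + (1) + (-0.0666667) + (0.00444444)
Sum = 210.9377778
Rounded to 6 significant figures: 210.938

210.938


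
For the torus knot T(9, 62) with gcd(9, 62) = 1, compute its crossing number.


For a torus knot T(p, q) with gcd(p,q)=1,
the crossing number is min(p*(q-1), q*(p-1)).
p*(q-1) = 9*61 = 549
q*(p-1) = 62*8 = 496
min(549, 496) = 496

496


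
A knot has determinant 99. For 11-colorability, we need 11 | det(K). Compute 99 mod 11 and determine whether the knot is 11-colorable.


Step 1: A knot is p-colorable if and only if p divides its determinant.
Step 2: Compute 99 mod 11.
99 = 9 * 11 + 0
Step 3: 99 mod 11 = 0
Step 4: The knot is 11-colorable: yes

0


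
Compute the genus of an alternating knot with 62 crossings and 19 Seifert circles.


For alternating knots, g = (c - s + 1)/2.
= (62 - 19 + 1)/2
= 44/2 = 22

22


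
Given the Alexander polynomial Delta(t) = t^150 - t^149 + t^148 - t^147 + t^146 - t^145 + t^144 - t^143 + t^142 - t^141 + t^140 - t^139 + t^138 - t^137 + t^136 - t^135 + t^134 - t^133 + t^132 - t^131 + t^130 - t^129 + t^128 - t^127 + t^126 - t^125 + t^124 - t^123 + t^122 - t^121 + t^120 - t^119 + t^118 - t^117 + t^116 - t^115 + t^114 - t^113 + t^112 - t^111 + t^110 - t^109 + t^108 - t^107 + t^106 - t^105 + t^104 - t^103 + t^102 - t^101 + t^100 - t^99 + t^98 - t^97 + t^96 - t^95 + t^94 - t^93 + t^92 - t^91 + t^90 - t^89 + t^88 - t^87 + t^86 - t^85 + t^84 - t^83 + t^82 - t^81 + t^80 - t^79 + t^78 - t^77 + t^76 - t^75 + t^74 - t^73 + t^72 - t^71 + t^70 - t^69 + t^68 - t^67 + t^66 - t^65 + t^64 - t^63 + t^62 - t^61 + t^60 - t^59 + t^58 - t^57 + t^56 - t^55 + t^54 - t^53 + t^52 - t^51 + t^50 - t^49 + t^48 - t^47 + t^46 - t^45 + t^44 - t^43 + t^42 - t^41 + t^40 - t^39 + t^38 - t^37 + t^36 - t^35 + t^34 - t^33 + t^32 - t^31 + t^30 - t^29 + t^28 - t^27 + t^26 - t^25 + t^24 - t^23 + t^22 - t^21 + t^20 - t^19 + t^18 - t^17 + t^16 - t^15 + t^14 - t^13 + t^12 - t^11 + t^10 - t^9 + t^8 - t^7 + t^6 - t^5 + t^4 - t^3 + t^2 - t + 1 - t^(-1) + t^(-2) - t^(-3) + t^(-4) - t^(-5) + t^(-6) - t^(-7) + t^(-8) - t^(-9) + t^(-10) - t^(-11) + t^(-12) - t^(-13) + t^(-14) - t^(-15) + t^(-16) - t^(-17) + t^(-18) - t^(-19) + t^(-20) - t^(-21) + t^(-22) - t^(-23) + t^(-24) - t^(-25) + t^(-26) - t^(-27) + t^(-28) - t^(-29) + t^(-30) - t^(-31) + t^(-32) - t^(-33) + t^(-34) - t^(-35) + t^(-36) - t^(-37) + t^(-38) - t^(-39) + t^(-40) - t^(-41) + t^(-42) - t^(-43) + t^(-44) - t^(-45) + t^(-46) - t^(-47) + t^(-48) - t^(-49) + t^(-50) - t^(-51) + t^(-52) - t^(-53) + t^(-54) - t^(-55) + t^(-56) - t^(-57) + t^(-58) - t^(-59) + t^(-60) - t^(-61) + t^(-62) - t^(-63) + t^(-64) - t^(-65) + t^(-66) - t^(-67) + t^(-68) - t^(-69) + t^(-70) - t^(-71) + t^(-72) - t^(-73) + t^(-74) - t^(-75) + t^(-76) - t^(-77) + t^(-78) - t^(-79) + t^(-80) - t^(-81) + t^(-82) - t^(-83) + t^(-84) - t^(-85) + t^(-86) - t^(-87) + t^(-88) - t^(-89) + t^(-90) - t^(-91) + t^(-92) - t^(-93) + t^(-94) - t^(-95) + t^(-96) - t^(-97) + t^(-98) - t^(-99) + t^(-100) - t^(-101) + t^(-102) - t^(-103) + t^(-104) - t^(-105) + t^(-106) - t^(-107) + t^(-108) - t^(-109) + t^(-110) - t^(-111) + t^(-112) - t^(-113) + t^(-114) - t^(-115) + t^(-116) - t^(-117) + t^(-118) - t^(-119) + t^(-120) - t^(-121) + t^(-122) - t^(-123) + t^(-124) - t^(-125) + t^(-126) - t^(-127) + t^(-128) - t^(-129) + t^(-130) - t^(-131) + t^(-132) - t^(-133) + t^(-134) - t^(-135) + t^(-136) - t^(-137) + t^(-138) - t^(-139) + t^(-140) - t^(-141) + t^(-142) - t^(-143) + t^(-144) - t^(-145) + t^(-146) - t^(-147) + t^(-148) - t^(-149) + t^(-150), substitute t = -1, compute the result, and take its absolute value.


Step 1: The polynomial has 301 terms with alternating signs, exponents from 150 down to -150.
Step 2: Substitute t = -1. The i-th term has coefficient (-1)^i and exponent (m-i),
  so its value is (-1)^i * (-1)^(m-i) = (-1)^m = 1 for every i.
Step 3: All 301 terms equal 1, so Delta(-1) = 301 * (1) = 301
Step 4: |Delta(-1)| = 301

301


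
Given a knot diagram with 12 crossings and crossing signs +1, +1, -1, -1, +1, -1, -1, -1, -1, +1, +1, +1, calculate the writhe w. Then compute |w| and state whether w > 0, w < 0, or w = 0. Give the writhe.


Step 1: Count positive crossings (+1).
Positive crossings: 6
Step 2: Count negative crossings (-1).
Negative crossings: 6
Step 3: Writhe = (positive) - (negative)
w = 6 - 6 = 0
Step 4: |w| = 0, and w is zero

0


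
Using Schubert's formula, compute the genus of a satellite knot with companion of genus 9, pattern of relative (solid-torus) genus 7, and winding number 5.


Schubert: g(satellite) = g_rel(pattern) + |winding| * g(companion),
where g_rel(pattern) is the genus of the pattern relative to the solid torus.
= 7 + 5 * 9
= 7 + 45 = 52

52


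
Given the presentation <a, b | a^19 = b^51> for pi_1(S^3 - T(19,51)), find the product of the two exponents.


The relation is a^19 = b^51.
Product of exponents = 19 * 51
= 969

969


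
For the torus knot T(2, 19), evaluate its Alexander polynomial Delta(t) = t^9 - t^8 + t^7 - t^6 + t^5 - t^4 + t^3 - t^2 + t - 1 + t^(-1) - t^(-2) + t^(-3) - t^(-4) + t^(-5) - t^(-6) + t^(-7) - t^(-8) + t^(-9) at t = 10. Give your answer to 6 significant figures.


Substituting t = 10 into Delta(t) = t^9 - t^8 + t^7 - t^6 + t^5 - t^4 + t^3 - t^2 + t - 1 + t^(-1) - t^(-2) + t^(-3) - t^(-4) + t^(-5) - t^(-6) + t^(-7) - t^(-8) + t^(-9):
Term values: (1000000000) + (-100000000) + (10000000) + (-1000000) + (100000) + (-10000) + (1000) + (-100) + (10) + (-1) + (0.1) + (-0.01) + (0.001) + (-0.0001) + (1e-05) + (-1e-06) + (1e-07) + (-1e-08) + (1e-09)
Sum = 909090909.1
Rounded to 6 significant figures: 9.09091e+08

9.09091e+08


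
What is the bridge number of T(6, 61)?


The bridge number of T(p,q) is min(p,q).
min(6, 61) = 6

6


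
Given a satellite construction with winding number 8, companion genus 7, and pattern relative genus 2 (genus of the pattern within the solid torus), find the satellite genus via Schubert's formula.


Schubert: g(satellite) = g_rel(pattern) + |winding| * g(companion),
where g_rel(pattern) is the genus of the pattern relative to the solid torus.
= 2 + 8 * 7
= 2 + 56 = 58

58


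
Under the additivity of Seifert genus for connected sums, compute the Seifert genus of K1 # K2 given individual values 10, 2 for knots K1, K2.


The Seifert genus is additive under connected sum.
Seifert genus(K1 # K2) = (10) + (2)
= 12

12


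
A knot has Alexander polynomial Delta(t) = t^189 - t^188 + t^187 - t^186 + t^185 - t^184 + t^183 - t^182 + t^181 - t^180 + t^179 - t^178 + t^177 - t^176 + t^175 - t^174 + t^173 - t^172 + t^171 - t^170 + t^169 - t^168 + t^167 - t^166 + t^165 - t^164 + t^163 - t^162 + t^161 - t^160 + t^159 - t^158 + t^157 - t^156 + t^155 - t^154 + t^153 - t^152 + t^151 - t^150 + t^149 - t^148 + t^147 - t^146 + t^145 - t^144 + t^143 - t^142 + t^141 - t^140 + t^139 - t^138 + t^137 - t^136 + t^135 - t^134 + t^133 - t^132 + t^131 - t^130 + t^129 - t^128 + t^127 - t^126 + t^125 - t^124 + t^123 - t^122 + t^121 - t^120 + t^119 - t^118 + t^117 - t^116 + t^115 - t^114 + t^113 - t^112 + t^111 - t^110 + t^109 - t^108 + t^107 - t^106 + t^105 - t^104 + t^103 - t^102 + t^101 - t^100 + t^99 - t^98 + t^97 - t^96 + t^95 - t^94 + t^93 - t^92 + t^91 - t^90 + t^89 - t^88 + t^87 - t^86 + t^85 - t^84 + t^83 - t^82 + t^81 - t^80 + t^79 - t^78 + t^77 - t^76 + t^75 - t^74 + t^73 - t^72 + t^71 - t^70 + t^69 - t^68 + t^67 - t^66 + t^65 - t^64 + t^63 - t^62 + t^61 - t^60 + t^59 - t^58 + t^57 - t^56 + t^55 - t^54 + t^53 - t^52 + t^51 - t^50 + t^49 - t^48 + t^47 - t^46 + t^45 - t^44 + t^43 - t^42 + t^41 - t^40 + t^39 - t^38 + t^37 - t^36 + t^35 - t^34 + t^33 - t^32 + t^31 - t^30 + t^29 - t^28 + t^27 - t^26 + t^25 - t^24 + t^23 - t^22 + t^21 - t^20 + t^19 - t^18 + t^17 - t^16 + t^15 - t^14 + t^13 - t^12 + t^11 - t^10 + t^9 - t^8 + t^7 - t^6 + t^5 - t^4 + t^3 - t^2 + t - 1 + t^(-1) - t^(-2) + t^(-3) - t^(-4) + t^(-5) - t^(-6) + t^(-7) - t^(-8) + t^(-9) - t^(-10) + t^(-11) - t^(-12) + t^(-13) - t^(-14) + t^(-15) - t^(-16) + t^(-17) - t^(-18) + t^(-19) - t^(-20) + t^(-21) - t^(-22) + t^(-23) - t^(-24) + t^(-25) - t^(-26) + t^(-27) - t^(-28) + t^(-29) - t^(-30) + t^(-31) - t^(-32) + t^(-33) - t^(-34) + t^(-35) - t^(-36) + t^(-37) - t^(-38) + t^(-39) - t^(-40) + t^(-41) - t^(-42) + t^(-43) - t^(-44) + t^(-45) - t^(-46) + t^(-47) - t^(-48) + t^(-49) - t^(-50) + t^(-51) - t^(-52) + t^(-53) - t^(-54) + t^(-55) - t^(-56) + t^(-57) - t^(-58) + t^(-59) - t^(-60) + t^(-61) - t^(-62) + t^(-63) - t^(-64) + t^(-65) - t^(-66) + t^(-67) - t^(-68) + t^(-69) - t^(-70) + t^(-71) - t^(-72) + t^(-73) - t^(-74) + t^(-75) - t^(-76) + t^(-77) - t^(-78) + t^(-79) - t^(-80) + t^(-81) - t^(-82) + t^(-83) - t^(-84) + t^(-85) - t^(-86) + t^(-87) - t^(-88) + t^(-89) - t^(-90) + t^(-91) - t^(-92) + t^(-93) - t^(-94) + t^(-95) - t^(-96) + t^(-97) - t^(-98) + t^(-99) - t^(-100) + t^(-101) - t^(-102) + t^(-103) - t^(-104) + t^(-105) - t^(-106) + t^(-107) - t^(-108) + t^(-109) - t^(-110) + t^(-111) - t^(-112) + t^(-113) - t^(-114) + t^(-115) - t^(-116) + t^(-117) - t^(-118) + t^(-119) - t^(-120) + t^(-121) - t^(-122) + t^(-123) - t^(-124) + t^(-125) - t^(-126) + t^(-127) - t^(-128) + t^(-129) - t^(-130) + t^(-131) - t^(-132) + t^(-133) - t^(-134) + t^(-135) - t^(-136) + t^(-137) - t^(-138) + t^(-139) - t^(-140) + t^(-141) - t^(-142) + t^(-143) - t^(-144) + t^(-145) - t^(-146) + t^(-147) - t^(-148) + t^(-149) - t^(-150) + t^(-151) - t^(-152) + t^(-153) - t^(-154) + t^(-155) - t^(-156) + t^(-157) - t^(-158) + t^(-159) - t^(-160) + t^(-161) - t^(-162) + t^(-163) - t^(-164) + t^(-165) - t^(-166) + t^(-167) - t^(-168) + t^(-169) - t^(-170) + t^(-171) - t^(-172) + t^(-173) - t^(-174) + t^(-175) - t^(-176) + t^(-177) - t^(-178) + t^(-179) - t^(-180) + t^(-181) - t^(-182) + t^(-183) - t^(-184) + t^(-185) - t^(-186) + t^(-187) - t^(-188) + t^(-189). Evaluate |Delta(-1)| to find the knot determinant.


Step 1: The polynomial has 379 terms with alternating signs, exponents from 189 down to -189.
Step 2: Substitute t = -1. The i-th term has coefficient (-1)^i and exponent (m-i),
  so its value is (-1)^i * (-1)^(m-i) = (-1)^m = -1 for every i.
Step 3: All 379 terms equal -1, so Delta(-1) = 379 * (-1) = -379
Step 4: |Delta(-1)| = 379

379


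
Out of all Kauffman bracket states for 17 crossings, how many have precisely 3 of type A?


We choose which 3 of 17 crossings get A-smoothings.
C(17, 3) = 17! / (3! * 14!)
= 680

680


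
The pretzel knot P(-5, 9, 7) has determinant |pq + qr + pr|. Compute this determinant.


Step 1: Compute pq + qr + pr.
pq = (-5)*9 = -45
qr = 9*7 = 63
pr = (-5)*7 = -35
pq + qr + pr = -45 + 63 + (-35) = -17
Step 2: Take absolute value.
det(P(-5,9,7)) = |-17| = 17

17


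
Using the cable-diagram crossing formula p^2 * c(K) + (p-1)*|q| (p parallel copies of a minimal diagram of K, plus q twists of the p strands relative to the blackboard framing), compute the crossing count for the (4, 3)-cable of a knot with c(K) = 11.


Step 1: Each of the c(K) crossings of the companion diagram becomes p*p = p^2 crossings among the p parallel strands, and each of the |q| twists s_1 s_2 ... s_(p-1) adds (p-1) crossings.
  Crossings = p^2 * c(K) + (p-1)*|q|
Step 2: = 4^2 * 11 + (4-1)*3
Step 3: = 16*11 + 3*3
Step 4: = 176 + 9 = 185

185


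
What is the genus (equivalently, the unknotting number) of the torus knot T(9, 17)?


For a torus knot T(p,q), both the unknotting number and genus equal (p-1)(q-1)/2.
= (9-1)(17-1)/2
= 8*16/2
= 128/2 = 64

64


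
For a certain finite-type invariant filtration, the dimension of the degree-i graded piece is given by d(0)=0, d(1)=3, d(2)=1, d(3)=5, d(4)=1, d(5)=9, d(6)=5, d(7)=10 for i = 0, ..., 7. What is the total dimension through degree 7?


Total dimension = d(0) + d(1) + ... + d(7)
= 0 + 3 + 1 + 5 + 1 + 9 + 5 + 10
= 34

34


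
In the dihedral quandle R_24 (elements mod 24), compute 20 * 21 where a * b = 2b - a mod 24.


20 * 21 = 2*21 - 20 mod 24
= 42 - 20 mod 24
= 22 mod 24 = 22

22


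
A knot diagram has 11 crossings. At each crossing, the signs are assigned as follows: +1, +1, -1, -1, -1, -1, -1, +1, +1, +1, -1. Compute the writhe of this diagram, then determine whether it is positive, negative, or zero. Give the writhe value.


Step 1: Count positive crossings (+1).
Positive crossings: 5
Step 2: Count negative crossings (-1).
Negative crossings: 6
Step 3: Writhe = (positive) - (negative)
w = 5 - 6 = -1
Step 4: |w| = 1, and w is negative

-1


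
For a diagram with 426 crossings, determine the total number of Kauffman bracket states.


Each crossing contributes 2 choices (A-smoothing or B-smoothing).
Total states = 2^426 = 173291855882550928723650886508942731464777317210988535948154973788413831737851601439998400381508723631086950685087723239310884864

173291855882550928723650886508942731464777317210988535948154973788413831737851601439998400381508723631086950685087723239310884864


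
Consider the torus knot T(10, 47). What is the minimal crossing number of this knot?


For a torus knot T(p, q) with gcd(p,q)=1,
the crossing number is min(p*(q-1), q*(p-1)).
p*(q-1) = 10*46 = 460
q*(p-1) = 47*9 = 423
min(460, 423) = 423

423


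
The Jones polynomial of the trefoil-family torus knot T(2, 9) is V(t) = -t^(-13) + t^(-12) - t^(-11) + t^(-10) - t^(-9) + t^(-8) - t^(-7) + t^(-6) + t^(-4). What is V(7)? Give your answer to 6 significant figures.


Substituting t = 7 into V(t) = -t^(-13) + t^(-12) - t^(-11) + t^(-10) - t^(-9) + t^(-8) - t^(-7) + t^(-6) + t^(-4):
  (-)t^(-13) = -1.03211e-11
  (+)t^(-12) = 7.22476e-11
  (-)t^(-11) = -5.05733e-10
  (+)t^(-10) = 3.54013e-09
  (-)t^(-9) = -2.47809e-08
  (+)t^(-8) = 1.73467e-07
  (-)t^(-7) = -1.21427e-06
  (+)t^(-6) = 8.49986e-06
  (+)t^(-4) = 0.000416493
Sum = (-1.03211e-11) + (7.22476e-11) + (-5.05733e-10) + (3.54013e-09) + (-2.47809e-08) + (1.73467e-07) + (-1.21427e-06) + (8.49986e-06) + (0.000416493)
= 0.0004239305039
Rounded to 6 significant figures: 0.000423931

0.000423931


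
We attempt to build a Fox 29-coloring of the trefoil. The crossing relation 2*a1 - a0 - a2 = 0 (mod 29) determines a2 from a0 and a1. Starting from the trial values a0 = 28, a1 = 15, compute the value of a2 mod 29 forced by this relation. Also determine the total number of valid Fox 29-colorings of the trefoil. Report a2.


Step 1: Apply the given crossing relation 2*a1 - a0 - a2 = 0 (mod 29).
  a2 = 2*a1 - a0 mod 29
  a2 = 2*15 - 28 mod 29
  a2 = 30 - 28 mod 29
  a2 = 2 mod 29 = 2
Step 2: The trefoil has determinant 3.
  Number of Fox p-colorings (p prime) is p^2 if p = 3, else p.
  Since 29 does not divide 3, only trivial (constant) colorings exist.
  (So the trial a0 = 28, a1 = 15 with a0 != a1 does NOT extend to a valid coloring of the whole trefoil: the other two crossing relations require 3*(a1 - a0) = 0 (mod 29), which fails.)
  Total colorings = 29
Step 3: a2 = 2, total Fox 29-colorings = 29

2


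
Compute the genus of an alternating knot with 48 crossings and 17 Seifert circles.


For alternating knots, g = (c - s + 1)/2.
= (48 - 17 + 1)/2
= 32/2 = 16

16


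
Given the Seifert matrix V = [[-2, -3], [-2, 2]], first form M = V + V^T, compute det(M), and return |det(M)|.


Step 1: Form V + V^T where V = [[-2, -3], [-2, 2]]
  V^T = [[-2, -2], [-3, 2]]
  V + V^T = [[-4, -5], [-5, 4]]
Step 2: det(V + V^T) = (-4)*4 - (-5)*(-5)
  = -16 - 25 = -41
Step 3: Knot determinant = |det(V + V^T)| = |-41| = 41

41


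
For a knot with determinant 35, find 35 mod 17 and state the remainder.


Step 1: A knot is p-colorable if and only if p divides its determinant.
Step 2: Compute 35 mod 17.
35 = 2 * 17 + 1
Step 3: 35 mod 17 = 1
Step 4: The knot is 17-colorable: no

1


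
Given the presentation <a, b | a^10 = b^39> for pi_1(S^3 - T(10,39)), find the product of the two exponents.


The relation is a^10 = b^39.
Product of exponents = 10 * 39
= 390

390


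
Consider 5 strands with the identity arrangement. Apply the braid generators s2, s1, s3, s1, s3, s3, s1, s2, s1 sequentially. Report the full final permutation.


Starting with identity [1, 2, 3, 4, 5].
Apply generators in sequence:
  After s2: [1, 3, 2, 4, 5]
  After s1: [3, 1, 2, 4, 5]
  After s3: [3, 1, 4, 2, 5]
  After s1: [1, 3, 4, 2, 5]
  After s3: [1, 3, 2, 4, 5]
  After s3: [1, 3, 4, 2, 5]
  After s1: [3, 1, 4, 2, 5]
  After s2: [3, 4, 1, 2, 5]
  After s1: [4, 3, 1, 2, 5]
Final permutation: [4, 3, 1, 2, 5]

[4, 3, 1, 2, 5]


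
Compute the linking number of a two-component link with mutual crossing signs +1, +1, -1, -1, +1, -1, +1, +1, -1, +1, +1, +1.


Step 1: Count positive crossings: 8
Step 2: Count negative crossings: 4
Step 3: Sum of signs = 8 - 4 = 4
Step 4: Linking number = sum/2 = 4/2 = 2

2


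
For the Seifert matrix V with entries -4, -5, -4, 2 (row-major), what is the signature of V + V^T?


Step 1: V + V^T = [[-8, -9], [-9, 4]]
Step 2: trace = -4, det = -113
Step 3: Discriminant = (-4)^2 - 4*(-113) = 468
Step 4: Eigenvalues: 8.81665, -12.8167
Step 5: Signature = (# positive eigenvalues) - (# negative eigenvalues) = 0

0


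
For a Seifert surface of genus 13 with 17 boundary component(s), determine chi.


chi = 2 - 2g - b
= 2 - 2*13 - 17
= 2 - 26 - 17 = -41

-41


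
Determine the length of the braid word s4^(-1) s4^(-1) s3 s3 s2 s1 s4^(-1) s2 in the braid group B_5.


The word length counts the number of generators (including inverses).
Listing each generator: s4^(-1), s4^(-1), s3, s3, s2, s1, s4^(-1), s2
There are 8 generators in this braid word.

8


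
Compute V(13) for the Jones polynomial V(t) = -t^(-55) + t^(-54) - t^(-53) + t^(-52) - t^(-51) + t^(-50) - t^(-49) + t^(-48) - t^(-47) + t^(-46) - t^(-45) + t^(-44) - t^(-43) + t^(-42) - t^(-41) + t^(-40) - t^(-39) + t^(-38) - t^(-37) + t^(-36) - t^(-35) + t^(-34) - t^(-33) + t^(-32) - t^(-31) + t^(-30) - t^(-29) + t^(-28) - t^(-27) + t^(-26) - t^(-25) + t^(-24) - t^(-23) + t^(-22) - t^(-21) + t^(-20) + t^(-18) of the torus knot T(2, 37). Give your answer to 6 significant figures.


Substituting t = 13 into V(t) = -t^(-55) + t^(-54) - t^(-53) + t^(-52) - t^(-51) + t^(-50) - t^(-49) + t^(-48) - t^(-47) + t^(-46) - t^(-45) + t^(-44) - t^(-43) + t^(-42) - t^(-41) + t^(-40) - t^(-39) + t^(-38) - t^(-37) + t^(-36) - t^(-35) + t^(-34) - t^(-33) + t^(-32) - t^(-31) + t^(-30) - t^(-29) + t^(-28) - t^(-27) + t^(-26) - t^(-25) + t^(-24) - t^(-23) + t^(-22) - t^(-21) + t^(-20) + t^(-18):
  (-)t^(-55) = -5.40898e-62
  (+)t^(-54) = 7.03168e-61
  (-)t^(-53) = -9.14118e-60
  (+)t^(-52) = 1.18835e-58
  (-)t^(-51) = -1.54486e-57
  (+)t^(-50) = 2.00832e-56
  (-)t^(-49) = -2.61081e-55
  (+)t^(-48) = 3.39406e-54
  (-)t^(-47) = -4.41227e-53
  (+)t^(-46) = 5.73596e-52
  (-)t^(-45) = -7.45674e-51
  (+)t^(-44) = 9.69377e-50
  (-)t^(-43) = -1.26019e-48
  (+)t^(-42) = 1.63825e-47
  (-)t^(-41) = -2.12972e-46
  (+)t^(-40) = 2.76864e-45
  (-)t^(-39) = -3.59923e-44
  (+)t^(-38) = 4.679e-43
  (-)t^(-37) = -6.08269e-42
  (+)t^(-36) = 7.9075e-41
  (-)t^(-35) = -1.02798e-39
  (+)t^(-34) = 1.33637e-38
  (-)t^(-33) = -1.73728e-37
  (+)t^(-32) = 2.25846e-36
  (-)t^(-31) = -2.936e-35
  (+)t^(-30) = 3.8168e-34
  (-)t^(-29) = -4.96184e-33
  (+)t^(-28) = 6.45039e-32
  (-)t^(-27) = -8.38551e-31
  (+)t^(-26) = 1.09012e-29
  (-)t^(-25) = -1.41715e-28
  (+)t^(-24) = 1.8423e-27
  (-)t^(-23) = -2.39499e-26
  (+)t^(-22) = 3.11348e-25
  (-)t^(-21) = -4.04753e-24
  (+)t^(-20) = 5.26178e-23
  (+)t^(-18) = 8.89241e-21
Sum = (-5.40898e-62) + (7.03168e-61) + (-9.14118e-60) + (1.18835e-58) + (-1.54486e-57) + (2.00832e-56) + (-2.61081e-55) + (3.39406e-54) + (-4.41227e-53) + (5.73596e-52) + (-7.45674e-51) + (9.69377e-50) + (-1.26019e-48) + (1.63825e-47) + (-2.12972e-46) + (2.76864e-45) + (-3.59923e-44) + (4.679e-43) + (-6.08269e-42) + (7.9075e-41) + (-1.02798e-39) + (1.33637e-38) + (-1.73728e-37) + (2.25846e-36) + (-2.936e-35) + (3.8168e-34) + (-4.96184e-33) + (6.45039e-32) + (-8.38551e-31) + (1.09012e-29) + (-1.41715e-28) + (1.8423e-27) + (-2.39499e-26) + (3.11348e-25) + (-4.04753e-24) + (5.26178e-23) + (8.89241e-21)
= 8.941273103e-21
Rounded to 6 significant figures: 8.94127e-21

8.94127e-21


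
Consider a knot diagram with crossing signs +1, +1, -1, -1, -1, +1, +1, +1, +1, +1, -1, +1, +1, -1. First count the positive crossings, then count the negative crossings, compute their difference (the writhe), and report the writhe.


Step 1: Count positive crossings (+1).
Positive crossings: 9
Step 2: Count negative crossings (-1).
Negative crossings: 5
Step 3: Writhe = (positive) - (negative)
w = 9 - 5 = 4
Step 4: |w| = 4, and w is positive

4


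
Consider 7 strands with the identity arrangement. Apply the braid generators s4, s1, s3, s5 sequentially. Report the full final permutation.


Starting with identity [1, 2, 3, 4, 5, 6, 7].
Apply generators in sequence:
  After s4: [1, 2, 3, 5, 4, 6, 7]
  After s1: [2, 1, 3, 5, 4, 6, 7]
  After s3: [2, 1, 5, 3, 4, 6, 7]
  After s5: [2, 1, 5, 3, 6, 4, 7]
Final permutation: [2, 1, 5, 3, 6, 4, 7]

[2, 1, 5, 3, 6, 4, 7]


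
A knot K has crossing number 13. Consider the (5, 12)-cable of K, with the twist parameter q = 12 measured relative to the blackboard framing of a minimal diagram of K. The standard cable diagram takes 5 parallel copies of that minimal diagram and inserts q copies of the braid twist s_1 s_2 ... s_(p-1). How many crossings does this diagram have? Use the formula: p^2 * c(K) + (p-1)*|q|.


Step 1: Each of the c(K) crossings of the companion diagram becomes p*p = p^2 crossings among the p parallel strands, and each of the |q| twists s_1 s_2 ... s_(p-1) adds (p-1) crossings.
  Crossings = p^2 * c(K) + (p-1)*|q|
Step 2: = 5^2 * 13 + (5-1)*12
Step 3: = 25*13 + 4*12
Step 4: = 325 + 48 = 373

373


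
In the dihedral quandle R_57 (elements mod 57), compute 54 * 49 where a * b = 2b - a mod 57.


54 * 49 = 2*49 - 54 mod 57
= 98 - 54 mod 57
= 44 mod 57 = 44

44


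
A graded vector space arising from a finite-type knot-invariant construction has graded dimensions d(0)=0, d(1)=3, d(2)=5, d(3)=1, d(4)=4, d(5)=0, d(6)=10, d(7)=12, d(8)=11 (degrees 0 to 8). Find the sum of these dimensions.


Total dimension = d(0) + d(1) + ... + d(8)
= 0 + 3 + 5 + 1 + 4 + 0 + 10 + 12 + 11
= 46

46


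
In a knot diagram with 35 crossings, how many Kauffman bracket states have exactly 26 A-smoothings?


We choose which 26 of 35 crossings get A-smoothings.
C(35, 26) = 35! / (26! * 9!)
= 70607460

70607460


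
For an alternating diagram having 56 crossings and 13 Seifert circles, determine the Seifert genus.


For alternating knots, g = (c - s + 1)/2.
= (56 - 13 + 1)/2
= 44/2 = 22

22


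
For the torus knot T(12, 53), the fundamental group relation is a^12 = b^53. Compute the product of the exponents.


The relation is a^12 = b^53.
Product of exponents = 12 * 53
= 636

636


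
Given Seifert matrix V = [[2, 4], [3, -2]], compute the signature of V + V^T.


Step 1: V + V^T = [[4, 7], [7, -4]]
Step 2: trace = 0, det = -65
Step 3: Discriminant = 0^2 - 4*(-65) = 260
Step 4: Eigenvalues: 8.06226, -8.06226
Step 5: Signature = (# positive eigenvalues) - (# negative eigenvalues) = 0

0


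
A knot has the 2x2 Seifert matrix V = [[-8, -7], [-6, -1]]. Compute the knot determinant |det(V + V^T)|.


Step 1: Form V + V^T where V = [[-8, -7], [-6, -1]]
  V^T = [[-8, -6], [-7, -1]]
  V + V^T = [[-16, -13], [-13, -2]]
Step 2: det(V + V^T) = (-16)*(-2) - (-13)*(-13)
  = 32 - 169 = -137
Step 3: Knot determinant = |det(V + V^T)| = |-137| = 137

137


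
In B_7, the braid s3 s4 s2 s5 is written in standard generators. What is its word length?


The word length counts the number of generators (including inverses).
Listing each generator: s3, s4, s2, s5
There are 4 generators in this braid word.

4


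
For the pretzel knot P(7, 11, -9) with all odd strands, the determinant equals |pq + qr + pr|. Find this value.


Step 1: Compute pq + qr + pr.
pq = 7*11 = 77
qr = 11*(-9) = -99
pr = 7*(-9) = -63
pq + qr + pr = 77 + (-99) + (-63) = -85
Step 2: Take absolute value.
det(P(7,11,-9)) = |-85| = 85

85


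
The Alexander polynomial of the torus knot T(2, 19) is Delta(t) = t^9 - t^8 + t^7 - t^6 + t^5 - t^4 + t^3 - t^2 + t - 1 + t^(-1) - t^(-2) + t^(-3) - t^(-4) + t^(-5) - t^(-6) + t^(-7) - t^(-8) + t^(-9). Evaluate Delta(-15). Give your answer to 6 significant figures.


Substituting t = -15 into Delta(t) = t^9 - t^8 + t^7 - t^6 + t^5 - t^4 + t^3 - t^2 + t - 1 + t^(-1) - t^(-2) + t^(-3) - t^(-4) + t^(-5) - t^(-6) + t^(-7) - t^(-8) + t^(-9):
Term values: (-38443359375) + (-2562890625) + (-170859375) + (-11390625) + (-759375) + (-50625) + (-3375) + (-225) + (-15) + (-1) + (-0.0666667) + (-0.00444444) + (-0.000296296) + (-1.97531e-05) + (-1.31687e-06) + (-8.77915e-08) + (-5.85277e-09) + (-3.90184e-10) + (-2.60123e-11)
Sum = -4.118931362e+10
Rounded to 6 significant figures: -4.11893e+10

-4.11893e+10


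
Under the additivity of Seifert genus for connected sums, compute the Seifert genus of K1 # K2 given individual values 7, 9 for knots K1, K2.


The Seifert genus is additive under connected sum.
Seifert genus(K1 # K2) = (7) + (9)
= 16

16


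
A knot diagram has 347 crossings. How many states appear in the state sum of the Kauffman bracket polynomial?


Each crossing contributes 2 choices (A-smoothing or B-smoothing).
Total states = 2^347 = 286687326998758938951352611912760867599570623646035140467198604923365359511060601008752319138765710819328

286687326998758938951352611912760867599570623646035140467198604923365359511060601008752319138765710819328


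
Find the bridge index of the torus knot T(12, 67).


The bridge number of T(p,q) is min(p,q).
min(12, 67) = 12

12


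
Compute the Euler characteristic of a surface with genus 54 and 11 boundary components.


chi = 2 - 2g - b
= 2 - 2*54 - 11
= 2 - 108 - 11 = -117

-117


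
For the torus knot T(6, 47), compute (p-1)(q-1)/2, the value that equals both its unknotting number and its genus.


For a torus knot T(p,q), both the unknotting number and genus equal (p-1)(q-1)/2.
= (6-1)(47-1)/2
= 5*46/2
= 230/2 = 115

115


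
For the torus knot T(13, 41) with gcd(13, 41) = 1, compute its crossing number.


For a torus knot T(p, q) with gcd(p,q)=1,
the crossing number is min(p*(q-1), q*(p-1)).
p*(q-1) = 13*40 = 520
q*(p-1) = 41*12 = 492
min(520, 492) = 492

492


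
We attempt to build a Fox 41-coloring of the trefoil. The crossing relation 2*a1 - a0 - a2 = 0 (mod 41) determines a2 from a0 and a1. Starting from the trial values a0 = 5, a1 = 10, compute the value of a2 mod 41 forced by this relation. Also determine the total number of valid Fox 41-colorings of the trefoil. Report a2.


Step 1: Apply the given crossing relation 2*a1 - a0 - a2 = 0 (mod 41).
  a2 = 2*a1 - a0 mod 41
  a2 = 2*10 - 5 mod 41
  a2 = 20 - 5 mod 41
  a2 = 15 mod 41 = 15
Step 2: The trefoil has determinant 3.
  Number of Fox p-colorings (p prime) is p^2 if p = 3, else p.
  Since 41 does not divide 3, only trivial (constant) colorings exist.
  (So the trial a0 = 5, a1 = 10 with a0 != a1 does NOT extend to a valid coloring of the whole trefoil: the other two crossing relations require 3*(a1 - a0) = 0 (mod 41), which fails.)
  Total colorings = 41
Step 3: a2 = 15, total Fox 41-colorings = 41

15


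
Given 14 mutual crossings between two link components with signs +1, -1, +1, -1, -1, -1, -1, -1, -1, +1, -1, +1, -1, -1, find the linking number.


Step 1: Count positive crossings: 4
Step 2: Count negative crossings: 10
Step 3: Sum of signs = 4 - 10 = -6
Step 4: Linking number = sum/2 = -6/2 = -3

-3


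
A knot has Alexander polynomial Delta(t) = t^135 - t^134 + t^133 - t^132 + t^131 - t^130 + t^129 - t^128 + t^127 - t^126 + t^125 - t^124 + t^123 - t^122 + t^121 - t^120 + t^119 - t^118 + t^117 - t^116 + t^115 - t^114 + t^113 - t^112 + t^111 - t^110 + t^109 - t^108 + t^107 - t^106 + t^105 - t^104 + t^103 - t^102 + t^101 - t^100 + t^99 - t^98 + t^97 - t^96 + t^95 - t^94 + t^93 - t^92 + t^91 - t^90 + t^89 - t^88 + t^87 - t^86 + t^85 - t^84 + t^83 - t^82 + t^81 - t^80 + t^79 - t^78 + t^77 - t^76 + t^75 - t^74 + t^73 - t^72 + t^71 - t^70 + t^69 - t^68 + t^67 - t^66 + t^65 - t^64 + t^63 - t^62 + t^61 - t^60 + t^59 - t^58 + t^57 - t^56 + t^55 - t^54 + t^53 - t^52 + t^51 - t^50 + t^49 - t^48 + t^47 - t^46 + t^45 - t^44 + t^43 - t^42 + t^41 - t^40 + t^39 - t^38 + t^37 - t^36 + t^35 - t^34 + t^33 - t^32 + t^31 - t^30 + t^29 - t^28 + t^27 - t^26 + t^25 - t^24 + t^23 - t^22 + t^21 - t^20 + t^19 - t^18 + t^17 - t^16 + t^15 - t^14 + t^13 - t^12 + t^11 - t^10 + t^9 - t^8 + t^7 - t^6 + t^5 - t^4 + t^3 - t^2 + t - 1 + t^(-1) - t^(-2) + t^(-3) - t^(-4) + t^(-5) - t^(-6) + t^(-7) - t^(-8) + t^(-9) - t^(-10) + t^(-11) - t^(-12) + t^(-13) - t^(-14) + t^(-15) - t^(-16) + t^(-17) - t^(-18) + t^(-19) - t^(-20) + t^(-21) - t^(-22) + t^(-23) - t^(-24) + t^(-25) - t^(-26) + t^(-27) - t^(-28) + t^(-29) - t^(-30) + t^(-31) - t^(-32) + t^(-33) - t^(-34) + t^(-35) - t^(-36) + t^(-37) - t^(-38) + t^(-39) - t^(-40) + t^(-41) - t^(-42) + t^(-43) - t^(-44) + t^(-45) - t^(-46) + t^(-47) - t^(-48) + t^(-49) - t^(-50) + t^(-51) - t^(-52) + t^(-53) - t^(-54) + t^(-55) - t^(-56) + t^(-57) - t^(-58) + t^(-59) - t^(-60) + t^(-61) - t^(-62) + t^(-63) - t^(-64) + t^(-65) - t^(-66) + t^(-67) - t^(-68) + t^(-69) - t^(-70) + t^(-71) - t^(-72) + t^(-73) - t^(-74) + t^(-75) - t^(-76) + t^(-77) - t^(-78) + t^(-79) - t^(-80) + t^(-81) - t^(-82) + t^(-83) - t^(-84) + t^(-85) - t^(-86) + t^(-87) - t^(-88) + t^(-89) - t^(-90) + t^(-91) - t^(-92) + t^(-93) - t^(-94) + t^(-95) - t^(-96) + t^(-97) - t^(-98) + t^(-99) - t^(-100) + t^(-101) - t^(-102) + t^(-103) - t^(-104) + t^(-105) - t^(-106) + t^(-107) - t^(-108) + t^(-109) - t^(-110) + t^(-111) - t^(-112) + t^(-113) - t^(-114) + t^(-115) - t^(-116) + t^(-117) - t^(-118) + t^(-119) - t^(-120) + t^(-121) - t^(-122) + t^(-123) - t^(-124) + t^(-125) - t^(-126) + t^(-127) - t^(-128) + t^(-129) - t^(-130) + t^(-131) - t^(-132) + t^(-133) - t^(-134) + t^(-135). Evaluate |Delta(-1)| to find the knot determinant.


Step 1: The polynomial has 271 terms with alternating signs, exponents from 135 down to -135.
Step 2: Substitute t = -1. The i-th term has coefficient (-1)^i and exponent (m-i),
  so its value is (-1)^i * (-1)^(m-i) = (-1)^m = -1 for every i.
Step 3: All 271 terms equal -1, so Delta(-1) = 271 * (-1) = -271
Step 4: |Delta(-1)| = 271

271


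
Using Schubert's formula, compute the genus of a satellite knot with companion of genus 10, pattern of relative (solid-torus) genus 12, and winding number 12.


Schubert: g(satellite) = g_rel(pattern) + |winding| * g(companion),
where g_rel(pattern) is the genus of the pattern relative to the solid torus.
= 12 + 12 * 10
= 12 + 120 = 132

132


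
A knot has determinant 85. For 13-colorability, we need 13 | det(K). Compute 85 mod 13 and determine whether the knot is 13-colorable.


Step 1: A knot is p-colorable if and only if p divides its determinant.
Step 2: Compute 85 mod 13.
85 = 6 * 13 + 7
Step 3: 85 mod 13 = 7
Step 4: The knot is 13-colorable: no

7


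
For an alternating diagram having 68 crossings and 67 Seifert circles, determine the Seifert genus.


For alternating knots, g = (c - s + 1)/2.
= (68 - 67 + 1)/2
= 2/2 = 1

1


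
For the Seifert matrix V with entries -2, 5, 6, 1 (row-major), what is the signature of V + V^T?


Step 1: V + V^T = [[-4, 11], [11, 2]]
Step 2: trace = -2, det = -129
Step 3: Discriminant = (-2)^2 - 4*(-129) = 520
Step 4: Eigenvalues: 10.4018, -12.4018
Step 5: Signature = (# positive eigenvalues) - (# negative eigenvalues) = 0

0


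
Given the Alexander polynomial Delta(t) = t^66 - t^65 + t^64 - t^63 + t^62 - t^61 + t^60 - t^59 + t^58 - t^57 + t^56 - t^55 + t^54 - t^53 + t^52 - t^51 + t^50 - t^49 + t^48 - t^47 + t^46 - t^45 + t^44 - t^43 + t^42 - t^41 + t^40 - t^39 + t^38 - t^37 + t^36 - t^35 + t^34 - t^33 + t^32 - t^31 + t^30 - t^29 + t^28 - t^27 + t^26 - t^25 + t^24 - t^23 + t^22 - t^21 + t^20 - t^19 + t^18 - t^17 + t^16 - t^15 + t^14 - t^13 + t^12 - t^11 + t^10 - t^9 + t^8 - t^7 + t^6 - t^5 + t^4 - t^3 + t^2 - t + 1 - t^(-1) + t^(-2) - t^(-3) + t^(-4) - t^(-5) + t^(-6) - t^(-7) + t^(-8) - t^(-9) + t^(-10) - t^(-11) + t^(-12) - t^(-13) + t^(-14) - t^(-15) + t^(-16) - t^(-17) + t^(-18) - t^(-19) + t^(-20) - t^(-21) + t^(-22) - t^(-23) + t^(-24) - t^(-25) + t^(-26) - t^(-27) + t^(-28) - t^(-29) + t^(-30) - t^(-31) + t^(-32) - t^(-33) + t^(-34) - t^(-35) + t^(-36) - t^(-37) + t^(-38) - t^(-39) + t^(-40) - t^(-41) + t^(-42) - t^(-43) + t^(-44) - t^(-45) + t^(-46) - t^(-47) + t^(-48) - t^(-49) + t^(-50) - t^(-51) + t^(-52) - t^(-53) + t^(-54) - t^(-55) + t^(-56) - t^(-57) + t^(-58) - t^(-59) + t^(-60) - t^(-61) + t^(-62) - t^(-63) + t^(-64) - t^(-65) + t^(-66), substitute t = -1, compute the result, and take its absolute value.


Step 1: The polynomial has 133 terms with alternating signs, exponents from 66 down to -66.
Step 2: Substitute t = -1. The i-th term has coefficient (-1)^i and exponent (m-i),
  so its value is (-1)^i * (-1)^(m-i) = (-1)^m = 1 for every i.
Step 3: All 133 terms equal 1, so Delta(-1) = 133 * (1) = 133
Step 4: |Delta(-1)| = 133

133


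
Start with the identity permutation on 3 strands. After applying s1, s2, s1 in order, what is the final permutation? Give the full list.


Starting with identity [1, 2, 3].
Apply generators in sequence:
  After s1: [2, 1, 3]
  After s2: [2, 3, 1]
  After s1: [3, 2, 1]
Final permutation: [3, 2, 1]

[3, 2, 1]


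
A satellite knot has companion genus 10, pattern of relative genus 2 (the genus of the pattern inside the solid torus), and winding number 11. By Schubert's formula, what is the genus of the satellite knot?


Schubert: g(satellite) = g_rel(pattern) + |winding| * g(companion),
where g_rel(pattern) is the genus of the pattern relative to the solid torus.
= 2 + 11 * 10
= 2 + 110 = 112

112


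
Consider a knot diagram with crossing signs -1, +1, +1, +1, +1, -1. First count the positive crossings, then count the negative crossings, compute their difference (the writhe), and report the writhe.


Step 1: Count positive crossings (+1).
Positive crossings: 4
Step 2: Count negative crossings (-1).
Negative crossings: 2
Step 3: Writhe = (positive) - (negative)
w = 4 - 2 = 2
Step 4: |w| = 2, and w is positive

2


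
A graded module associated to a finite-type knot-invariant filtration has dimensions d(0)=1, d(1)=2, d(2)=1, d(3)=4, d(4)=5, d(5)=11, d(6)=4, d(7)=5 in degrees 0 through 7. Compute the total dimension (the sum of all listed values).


Total dimension = d(0) + d(1) + ... + d(7)
= 1 + 2 + 1 + 4 + 5 + 11 + 4 + 5
= 33

33


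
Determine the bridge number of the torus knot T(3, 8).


The bridge number of T(p,q) is min(p,q).
min(3, 8) = 3

3


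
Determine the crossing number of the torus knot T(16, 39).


For a torus knot T(p, q) with gcd(p,q)=1,
the crossing number is min(p*(q-1), q*(p-1)).
p*(q-1) = 16*38 = 608
q*(p-1) = 39*15 = 585
min(608, 585) = 585

585


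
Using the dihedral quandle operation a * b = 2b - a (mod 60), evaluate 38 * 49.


38 * 49 = 2*49 - 38 mod 60
= 98 - 38 mod 60
= 60 mod 60 = 0

0


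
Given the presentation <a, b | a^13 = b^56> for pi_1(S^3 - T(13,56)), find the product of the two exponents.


The relation is a^13 = b^56.
Product of exponents = 13 * 56
= 728

728


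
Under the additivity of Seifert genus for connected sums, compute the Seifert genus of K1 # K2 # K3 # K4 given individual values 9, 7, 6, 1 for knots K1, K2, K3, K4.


The Seifert genus is additive under connected sum.
Seifert genus(K1 # K2 # K3 # K4) = (9) + (7) + (6) + (1)
= 23

23


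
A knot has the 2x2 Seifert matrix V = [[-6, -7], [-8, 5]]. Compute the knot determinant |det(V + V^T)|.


Step 1: Form V + V^T where V = [[-6, -7], [-8, 5]]
  V^T = [[-6, -8], [-7, 5]]
  V + V^T = [[-12, -15], [-15, 10]]
Step 2: det(V + V^T) = (-12)*10 - (-15)*(-15)
  = -120 - 225 = -345
Step 3: Knot determinant = |det(V + V^T)| = |-345| = 345

345


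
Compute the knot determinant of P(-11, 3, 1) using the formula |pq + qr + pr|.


Step 1: Compute pq + qr + pr.
pq = (-11)*3 = -33
qr = 3*1 = 3
pr = (-11)*1 = -11
pq + qr + pr = -33 + 3 + (-11) = -41
Step 2: Take absolute value.
det(P(-11,3,1)) = |-41| = 41

41


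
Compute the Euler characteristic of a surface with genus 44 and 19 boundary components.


chi = 2 - 2g - b
= 2 - 2*44 - 19
= 2 - 88 - 19 = -105

-105


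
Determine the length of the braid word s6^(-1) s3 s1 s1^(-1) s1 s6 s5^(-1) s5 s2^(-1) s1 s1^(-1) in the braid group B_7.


The word length counts the number of generators (including inverses).
Listing each generator: s6^(-1), s3, s1, s1^(-1), s1, s6, s5^(-1), s5, s2^(-1), s1, s1^(-1)
There are 11 generators in this braid word.

11


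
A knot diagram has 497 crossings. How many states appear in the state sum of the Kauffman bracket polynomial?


Each crossing contributes 2 choices (A-smoothing or B-smoothing).
Total states = 2^497 = 409173825987017733751648712103449894027080255755383098685411421012016724550584319360408761540738019643860835515945008876152157068235674131666065948672

409173825987017733751648712103449894027080255755383098685411421012016724550584319360408761540738019643860835515945008876152157068235674131666065948672


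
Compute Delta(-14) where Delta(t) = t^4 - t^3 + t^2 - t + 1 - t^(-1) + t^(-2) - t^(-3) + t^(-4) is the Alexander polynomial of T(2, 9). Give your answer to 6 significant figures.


Substituting t = -14 into Delta(t) = t^4 - t^3 + t^2 - t + 1 - t^(-1) + t^(-2) - t^(-3) + t^(-4):
Term values: (38416) + (2744) + (196) + (14) + (1) + (0.0714286) + (0.00510204) + (0.000364431) + (2.60308e-05)
Sum = 41371.07692
Rounded to 6 significant figures: 41371.1

41371.1


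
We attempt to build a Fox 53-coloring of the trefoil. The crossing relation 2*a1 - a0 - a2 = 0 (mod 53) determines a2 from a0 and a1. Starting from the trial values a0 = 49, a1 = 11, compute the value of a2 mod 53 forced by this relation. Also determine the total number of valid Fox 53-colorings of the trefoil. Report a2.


Step 1: Apply the given crossing relation 2*a1 - a0 - a2 = 0 (mod 53).
  a2 = 2*a1 - a0 mod 53
  a2 = 2*11 - 49 mod 53
  a2 = 22 - 49 mod 53
  a2 = -27 mod 53 = 26
Step 2: The trefoil has determinant 3.
  Number of Fox p-colorings (p prime) is p^2 if p = 3, else p.
  Since 53 does not divide 3, only trivial (constant) colorings exist.
  (So the trial a0 = 49, a1 = 11 with a0 != a1 does NOT extend to a valid coloring of the whole trefoil: the other two crossing relations require 3*(a1 - a0) = 0 (mod 53), which fails.)
  Total colorings = 53
Step 3: a2 = 26, total Fox 53-colorings = 53

26


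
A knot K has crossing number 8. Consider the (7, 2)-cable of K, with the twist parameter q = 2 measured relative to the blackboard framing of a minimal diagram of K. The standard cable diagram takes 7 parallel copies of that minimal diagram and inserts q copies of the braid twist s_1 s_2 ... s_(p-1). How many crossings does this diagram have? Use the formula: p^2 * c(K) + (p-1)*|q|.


Step 1: Each of the c(K) crossings of the companion diagram becomes p*p = p^2 crossings among the p parallel strands, and each of the |q| twists s_1 s_2 ... s_(p-1) adds (p-1) crossings.
  Crossings = p^2 * c(K) + (p-1)*|q|
Step 2: = 7^2 * 8 + (7-1)*2
Step 3: = 49*8 + 6*2
Step 4: = 392 + 12 = 404

404


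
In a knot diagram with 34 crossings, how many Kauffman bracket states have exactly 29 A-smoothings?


We choose which 29 of 34 crossings get A-smoothings.
C(34, 29) = 34! / (29! * 5!)
= 278256

278256


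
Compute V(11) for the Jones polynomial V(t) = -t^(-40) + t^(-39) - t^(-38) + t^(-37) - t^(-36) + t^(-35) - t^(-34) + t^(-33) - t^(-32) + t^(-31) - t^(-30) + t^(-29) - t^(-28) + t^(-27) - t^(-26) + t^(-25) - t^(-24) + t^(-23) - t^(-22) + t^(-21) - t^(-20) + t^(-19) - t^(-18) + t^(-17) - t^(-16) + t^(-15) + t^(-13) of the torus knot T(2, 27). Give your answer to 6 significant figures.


Substituting t = 11 into V(t) = -t^(-40) + t^(-39) - t^(-38) + t^(-37) - t^(-36) + t^(-35) - t^(-34) + t^(-33) - t^(-32) + t^(-31) - t^(-30) + t^(-29) - t^(-28) + t^(-27) - t^(-26) + t^(-25) - t^(-24) + t^(-23) - t^(-22) + t^(-21) - t^(-20) + t^(-19) - t^(-18) + t^(-17) - t^(-16) + t^(-15) + t^(-13):
  (-)t^(-40) = -2.20949e-42
  (+)t^(-39) = 2.43044e-41
  (-)t^(-38) = -2.67349e-40
  (+)t^(-37) = 2.94083e-39
  (-)t^(-36) = -3.23492e-38
  (+)t^(-35) = 3.55841e-37
  (-)t^(-34) = -3.91425e-36
  (+)t^(-33) = 4.30568e-35
  (-)t^(-32) = -4.73624e-34
  (+)t^(-31) = 5.20987e-33
  (-)t^(-30) = -5.73086e-32
  (+)t^(-29) = 6.30394e-31
  (-)t^(-28) = -6.93433e-30
  (+)t^(-27) = 7.62777e-29
  (-)t^(-26) = -8.39055e-28
  (+)t^(-25) = 9.2296e-27
  (-)t^(-24) = -1.01526e-25
  (+)t^(-23) = 1.11678e-24
  (-)t^(-22) = -1.22846e-23
  (+)t^(-21) = 1.35131e-22
  (-)t^(-20) = -1.48644e-21
  (+)t^(-19) = 1.63508e-20
  (-)t^(-18) = -1.79859e-19
  (+)t^(-17) = 1.97845e-18
  (-)t^(-16) = -2.17629e-17
  (+)t^(-15) = 2.39392e-16
  (+)t^(-13) = 2.89664e-14
Sum = (-2.20949e-42) + (2.43044e-41) + (-2.67349e-40) + (2.94083e-39) + (-3.23492e-38) + (3.55841e-37) + (-3.91425e-36) + (4.30568e-35) + (-4.73624e-34) + (5.20987e-33) + (-5.73086e-32) + (6.30394e-31) + (-6.93433e-30) + (7.62777e-29) + (-8.39055e-28) + (9.2296e-27) + (-1.01526e-25) + (1.11678e-24) + (-1.22846e-23) + (1.35131e-22) + (-1.48644e-21) + (1.63508e-20) + (-1.79859e-19) + (1.97845e-18) + (-2.17629e-17) + (2.39392e-16) + (2.89664e-14)
= 2.918588069e-14
Rounded to 6 significant figures: 2.91859e-14

2.91859e-14
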